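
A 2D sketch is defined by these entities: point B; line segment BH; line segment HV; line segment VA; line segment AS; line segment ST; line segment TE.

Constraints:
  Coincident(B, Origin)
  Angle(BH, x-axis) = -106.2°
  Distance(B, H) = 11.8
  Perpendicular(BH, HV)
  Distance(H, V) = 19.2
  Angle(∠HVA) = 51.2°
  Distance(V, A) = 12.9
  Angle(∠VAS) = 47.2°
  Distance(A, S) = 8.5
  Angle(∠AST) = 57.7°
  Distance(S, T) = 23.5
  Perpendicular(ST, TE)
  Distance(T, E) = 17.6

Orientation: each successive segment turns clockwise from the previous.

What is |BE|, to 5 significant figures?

28.740

B is at the origin; BH runs at -106.2° with length 11.8, so H = (-3.2921, -11.331). BH ⟂ HV, so HV runs at 163.80°; with |HV| = 19.2, V = (-21.730, -5.9748). ∠HVA = 51.2° gives VA at 35.000° from the x-axis; with |VA| = 12.9, A = (-11.163, 1.4243). ∠VAS = 47.2° gives AS at -97.800° from the x-axis; with |AS| = 8.5, S = (-12.316, -6.9971). ∠AST = 57.7° gives ST at 139.90° from the x-axis; with |ST| = 23.5, T = (-30.292, 8.1398). ST ⟂ TE, so TE runs at 49.900°; with |TE| = 17.6, E = (-18.955, 21.602). Then |BE| = |E − B| = 28.740.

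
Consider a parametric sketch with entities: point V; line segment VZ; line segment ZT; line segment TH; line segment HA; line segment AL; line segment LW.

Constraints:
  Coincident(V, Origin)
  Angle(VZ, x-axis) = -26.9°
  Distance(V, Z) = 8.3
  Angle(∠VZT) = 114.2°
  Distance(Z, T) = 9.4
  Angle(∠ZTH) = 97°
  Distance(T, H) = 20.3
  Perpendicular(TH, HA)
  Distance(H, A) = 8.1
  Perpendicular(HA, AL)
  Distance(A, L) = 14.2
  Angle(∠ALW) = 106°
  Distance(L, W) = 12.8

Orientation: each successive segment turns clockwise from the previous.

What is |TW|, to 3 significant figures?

4.93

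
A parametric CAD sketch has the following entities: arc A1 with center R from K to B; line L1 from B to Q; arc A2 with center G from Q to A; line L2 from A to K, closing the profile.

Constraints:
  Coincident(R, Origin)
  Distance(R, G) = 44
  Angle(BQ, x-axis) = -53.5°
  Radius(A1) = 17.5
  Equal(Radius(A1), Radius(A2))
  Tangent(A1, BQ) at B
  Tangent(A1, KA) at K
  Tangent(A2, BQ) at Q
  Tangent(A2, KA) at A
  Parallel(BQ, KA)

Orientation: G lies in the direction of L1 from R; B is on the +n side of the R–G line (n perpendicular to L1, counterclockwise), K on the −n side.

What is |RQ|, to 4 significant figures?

47.35

The slot axis is L1's direction at -53.5°, so u = (cos -53.5°, sin -53.5°) = (0.5948, -0.8039) and n = (−sin -53.5°, cos -53.5°) = (0.8039, 0.5948). R is at the origin and G lies 44.0 along u from R, so G = 44.0·u = (26.17, -35.37). Tangency of A1 to both parallel lines with radius 17.5 puts B and K at R ± 17.5·n: B = (14.07, 10.41), K = (-14.07, -10.41). Equal radii place Q and A the same way about G: Q = G + 17.5·n = (40.24, -24.96), A = G − 17.5·n = (12.10, -45.78). Then |RQ| = |Q − R| = 47.35.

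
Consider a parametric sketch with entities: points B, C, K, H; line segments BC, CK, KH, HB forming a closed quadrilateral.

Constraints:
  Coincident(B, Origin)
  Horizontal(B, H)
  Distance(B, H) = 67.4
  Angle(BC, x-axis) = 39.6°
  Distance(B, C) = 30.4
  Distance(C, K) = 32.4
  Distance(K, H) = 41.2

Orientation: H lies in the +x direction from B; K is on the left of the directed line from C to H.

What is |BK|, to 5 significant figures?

62.724

B is at the origin; B and H share the same y with |BH| = 67.4 and H in +x, so H = (67.4, 0). BC runs at 39.6° with |BC| = 30.4, so C = (23.424, 19.378). K is determined by |CK| = 32.4 and |KH| = 41.2 together: it lies at the intersection of circle(C, 32.4) and circle(H, 41.2). With |CH| = 48.056, the foot of the radical line on CH is 17.289 from C and the perpendicular offset is √(32.4² − 17.289²) = 27.401. Taking the left-of-CH solution: K = (50.294, 37.481).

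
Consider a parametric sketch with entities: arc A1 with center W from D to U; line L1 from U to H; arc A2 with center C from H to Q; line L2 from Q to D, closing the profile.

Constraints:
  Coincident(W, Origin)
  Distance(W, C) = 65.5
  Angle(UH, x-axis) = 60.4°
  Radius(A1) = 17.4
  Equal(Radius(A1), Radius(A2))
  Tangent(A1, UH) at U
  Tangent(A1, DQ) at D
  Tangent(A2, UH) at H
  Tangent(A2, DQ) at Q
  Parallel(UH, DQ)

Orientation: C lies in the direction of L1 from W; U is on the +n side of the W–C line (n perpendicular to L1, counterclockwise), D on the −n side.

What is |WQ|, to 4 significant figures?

67.77

The slot axis is L1's direction at 60.4°, so u = (cos 60.4°, sin 60.4°) = (0.4939, 0.8695) and n = (−sin 60.4°, cos 60.4°) = (-0.8695, 0.4939). W is at the origin and C lies 65.5 along u from W, so C = 65.5·u = (32.35, 56.95). Tangency of A1 to both parallel lines with radius 17.4 puts U and D at W ± 17.4·n: U = (-15.13, 8.595), D = (15.13, -8.595). Equal radii place H and Q the same way about C: H = C + 17.4·n = (17.22, 65.55), Q = C − 17.4·n = (47.48, 48.36). Then |WQ| = |Q − W| = 67.77.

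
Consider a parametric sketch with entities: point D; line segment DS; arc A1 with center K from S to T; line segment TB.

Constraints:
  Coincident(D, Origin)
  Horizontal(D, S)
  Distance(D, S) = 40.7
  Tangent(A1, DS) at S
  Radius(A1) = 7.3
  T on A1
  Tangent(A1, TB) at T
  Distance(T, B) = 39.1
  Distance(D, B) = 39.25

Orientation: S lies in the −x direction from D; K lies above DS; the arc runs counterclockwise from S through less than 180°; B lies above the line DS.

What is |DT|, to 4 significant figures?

34.67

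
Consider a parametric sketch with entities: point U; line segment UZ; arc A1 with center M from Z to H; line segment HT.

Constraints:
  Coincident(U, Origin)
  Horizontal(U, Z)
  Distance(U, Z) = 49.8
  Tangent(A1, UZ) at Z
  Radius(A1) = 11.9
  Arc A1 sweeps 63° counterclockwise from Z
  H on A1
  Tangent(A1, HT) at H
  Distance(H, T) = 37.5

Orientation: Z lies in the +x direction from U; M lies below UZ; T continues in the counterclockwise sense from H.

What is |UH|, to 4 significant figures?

39.73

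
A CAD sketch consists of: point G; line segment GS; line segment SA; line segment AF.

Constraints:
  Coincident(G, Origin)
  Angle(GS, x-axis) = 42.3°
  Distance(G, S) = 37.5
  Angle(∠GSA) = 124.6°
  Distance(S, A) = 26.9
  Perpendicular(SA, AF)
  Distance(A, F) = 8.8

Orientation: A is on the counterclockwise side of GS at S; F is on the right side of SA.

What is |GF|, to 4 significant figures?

62.42

G is at the origin; GS runs at 42.3° with length 37.5, so S = 37.5·(cos 42.3°, sin 42.3°) = (27.74, 25.24). ∠GSA = 124.6°, so SA runs at 42.3° + (180° − 124.6°) = 97.70° from the x-axis; with |SA| = 26.9, A = S + 26.9·(cos 97.70°, sin 97.70°) = (24.13, 51.90). SA ⟂ AF; with |AF| = 8.8 on the right of SA, F = A + 8.8·(0.9910, 0.1340) = (32.85, 53.07). Then |GF| = |F − G| = 62.42.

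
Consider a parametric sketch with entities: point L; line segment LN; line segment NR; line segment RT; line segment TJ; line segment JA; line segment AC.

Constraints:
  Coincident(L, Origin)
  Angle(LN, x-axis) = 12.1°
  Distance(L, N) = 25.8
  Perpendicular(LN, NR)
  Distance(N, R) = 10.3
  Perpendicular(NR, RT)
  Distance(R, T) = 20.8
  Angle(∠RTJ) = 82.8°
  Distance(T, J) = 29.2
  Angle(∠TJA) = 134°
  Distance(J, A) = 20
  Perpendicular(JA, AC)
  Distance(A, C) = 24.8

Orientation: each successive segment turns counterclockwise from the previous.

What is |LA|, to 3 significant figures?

39.3

L is at the origin; LN runs at 12.1° with length 25.8, so N = (25.2, 5.41). LN ⟂ NR, so NR runs at 102°; with |NR| = 10.3, R = (23.1, 15.5). NR is perpendicular to RT, so RT runs at -168°; with |RT| = 20.8, T = (2.73, 11.1). ∠RTJ = 82.8° gives TJ at -70.7° from the x-axis; with |TJ| = 29.2, J = (12.4, -16.4). ∠TJA = 134.0° gives JA at -24.7° from the x-axis; with |JA| = 20.0, A = (30.6, -24.8). Then |LA| = |A − L| = 39.3.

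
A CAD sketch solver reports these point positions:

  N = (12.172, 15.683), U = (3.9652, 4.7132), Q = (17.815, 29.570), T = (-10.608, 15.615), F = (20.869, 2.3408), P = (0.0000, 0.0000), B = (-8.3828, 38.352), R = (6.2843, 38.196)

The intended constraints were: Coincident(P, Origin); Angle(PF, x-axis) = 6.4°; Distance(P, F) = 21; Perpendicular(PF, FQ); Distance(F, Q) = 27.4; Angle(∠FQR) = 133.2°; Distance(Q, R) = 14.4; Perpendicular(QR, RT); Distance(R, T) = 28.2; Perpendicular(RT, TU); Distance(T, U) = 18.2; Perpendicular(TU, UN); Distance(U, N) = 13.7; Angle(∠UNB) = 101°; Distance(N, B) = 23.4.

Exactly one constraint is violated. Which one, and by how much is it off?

Distance(N, B) = 23.4 — off by 7.20.

P = (0.00, 0.00) ✓; PF at 6.400° ✓; |PF| = 21.00 ✓; ∠(PF, FQ) = 90.00° ✓; |FQ| = 27.40 ✓; ∠FQR = 133.2° ✓; |QR| = 14.40 ✓; ∠(QR, RT) = 90.00° ✓; |RT| = 28.20 ✓; ∠(RT, TU) = 90.00° ✓; |TU| = 18.20 ✓; ∠(TU, UN) = 90.00° ✓; |UN| = 13.70 ✓; ∠UNB = 101.0° ✓; |NB| = 30.60 ✗.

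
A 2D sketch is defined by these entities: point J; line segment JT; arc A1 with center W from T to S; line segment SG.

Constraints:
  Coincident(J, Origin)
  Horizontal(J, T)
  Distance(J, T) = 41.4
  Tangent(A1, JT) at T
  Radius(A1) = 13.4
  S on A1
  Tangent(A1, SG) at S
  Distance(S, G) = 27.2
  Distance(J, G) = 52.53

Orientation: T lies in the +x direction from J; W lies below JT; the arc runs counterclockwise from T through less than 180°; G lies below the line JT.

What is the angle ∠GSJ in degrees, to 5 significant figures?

125.32°

Checks: |WS| = 13.40 ✓; ∠(WS, SG) = 90.00° ✓; |SG| = 27.20 ✓; |JG| = 52.53 ✓.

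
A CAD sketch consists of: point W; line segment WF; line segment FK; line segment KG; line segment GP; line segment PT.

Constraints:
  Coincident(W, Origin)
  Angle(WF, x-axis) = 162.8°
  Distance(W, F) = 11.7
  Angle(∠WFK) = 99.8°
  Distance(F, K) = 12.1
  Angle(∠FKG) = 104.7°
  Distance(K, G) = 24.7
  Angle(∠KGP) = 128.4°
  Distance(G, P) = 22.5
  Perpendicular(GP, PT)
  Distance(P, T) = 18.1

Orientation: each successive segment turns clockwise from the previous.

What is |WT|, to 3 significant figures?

20.9

∠KGP = 128.4° gives GP at -44.3° from the x-axis; with |GP| = 22.5, P = (31.0, 2.88). The perpendicularity gives PT at right angles to GP, so PT runs at -134°; with |PT| = 18.1, T = (18.3, -10.1). Then |WT| = |T − W| = 20.9.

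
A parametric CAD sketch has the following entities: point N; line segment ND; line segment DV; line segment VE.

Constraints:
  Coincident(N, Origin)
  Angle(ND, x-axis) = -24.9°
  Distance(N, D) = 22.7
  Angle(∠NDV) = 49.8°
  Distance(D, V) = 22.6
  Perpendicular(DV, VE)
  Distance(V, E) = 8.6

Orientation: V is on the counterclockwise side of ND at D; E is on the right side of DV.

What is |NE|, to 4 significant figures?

27.13

∠NDV = 49.8°, so DV runs at -24.9° + (180° − 49.8°) = 105.3° from the x-axis; with |DV| = 22.6, V = D + 22.6·(cos 105.3°, sin 105.3°) = (14.63, 12.24). DV ⟂ VE; with |VE| = 8.6 on the right of DV, E = V + 8.6·(0.9646, 0.2639) = (22.92, 14.51). Then |NE| = |E − N| = 27.13.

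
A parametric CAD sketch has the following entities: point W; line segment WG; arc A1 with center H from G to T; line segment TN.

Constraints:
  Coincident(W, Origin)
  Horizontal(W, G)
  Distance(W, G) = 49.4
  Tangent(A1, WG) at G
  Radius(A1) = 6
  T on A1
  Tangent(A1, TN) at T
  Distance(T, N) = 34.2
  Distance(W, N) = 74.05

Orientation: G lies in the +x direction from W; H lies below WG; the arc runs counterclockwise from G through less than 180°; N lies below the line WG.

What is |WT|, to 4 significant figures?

45.43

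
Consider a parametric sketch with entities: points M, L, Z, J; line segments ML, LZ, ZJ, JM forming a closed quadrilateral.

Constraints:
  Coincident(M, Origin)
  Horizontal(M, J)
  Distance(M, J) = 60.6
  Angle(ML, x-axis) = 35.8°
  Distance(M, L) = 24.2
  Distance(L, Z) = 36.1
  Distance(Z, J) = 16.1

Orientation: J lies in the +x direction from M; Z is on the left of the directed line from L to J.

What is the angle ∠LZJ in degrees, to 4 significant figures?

105.8°

Checks: |LZ| = 36.10 ✓; |ZJ| = 16.10 ✓.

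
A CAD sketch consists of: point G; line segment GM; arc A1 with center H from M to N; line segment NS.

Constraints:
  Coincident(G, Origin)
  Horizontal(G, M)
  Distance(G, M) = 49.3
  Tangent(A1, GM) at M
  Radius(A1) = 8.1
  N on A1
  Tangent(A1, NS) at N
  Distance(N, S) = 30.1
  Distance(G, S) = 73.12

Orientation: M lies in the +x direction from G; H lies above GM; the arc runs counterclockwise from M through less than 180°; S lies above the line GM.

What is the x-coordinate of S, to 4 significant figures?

63.82

G is at the origin; GM is horizontal with |GM| = 49.3 and M on the +x side, so M = (49.30, 0.000). Tangency of A1 to GM means the radius HM is perpendicular to GM, so H = M + (0, 8.1) = (49.30, 8.100). Since HN ⟂ NS (tangency), |HS| = √(8.1² + 30.1²) = 31.17 regardless of where N sits on A1. So S lies on both circle(G, 73.12) and circle(H, 31.17); the above-GM intersection is S = (63.82, 35.68). N is the foot of the tangent from S: N = (57.20, 6.318).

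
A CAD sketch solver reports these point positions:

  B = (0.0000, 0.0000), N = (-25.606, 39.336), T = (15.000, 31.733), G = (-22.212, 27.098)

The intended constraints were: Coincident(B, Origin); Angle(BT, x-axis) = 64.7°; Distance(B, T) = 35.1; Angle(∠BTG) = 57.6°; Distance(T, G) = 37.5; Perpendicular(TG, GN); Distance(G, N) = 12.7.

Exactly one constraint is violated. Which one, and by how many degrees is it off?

Perpendicular(TG, GN) — off by 8.40°.

B = (0.00, 0.00) ✓; BT at 64.70° ✓; |BT| = 35.10 ✓; ∠BTG = 57.60° ✓; |TG| = 37.50 ✓; ∠(TG, GN) = 81.60° ✗; |GN| = 12.70 ✓.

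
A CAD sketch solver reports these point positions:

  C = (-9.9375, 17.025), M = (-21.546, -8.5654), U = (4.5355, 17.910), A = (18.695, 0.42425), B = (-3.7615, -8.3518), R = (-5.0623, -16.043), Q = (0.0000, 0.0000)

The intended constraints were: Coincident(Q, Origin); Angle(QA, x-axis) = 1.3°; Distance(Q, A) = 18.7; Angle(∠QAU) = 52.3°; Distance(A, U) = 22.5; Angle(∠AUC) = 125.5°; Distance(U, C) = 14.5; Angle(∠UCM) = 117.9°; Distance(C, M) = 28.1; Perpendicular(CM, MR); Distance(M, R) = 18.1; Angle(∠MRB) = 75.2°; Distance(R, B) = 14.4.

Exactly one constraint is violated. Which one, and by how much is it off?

Distance(R, B) = 14.4 — off by 6.60.

Q = (0.00, 0.00) ✓; QA at 1.300° ✓; |QA| = 18.70 ✓; ∠QAU = 52.30° ✓; |AU| = 22.50 ✓; ∠AUC = 125.5° ✓; |UC| = 14.50 ✓; ∠UCM = 117.9° ✓; |CM| = 28.10 ✓; ∠(CM, MR) = 90.00° ✓; |MR| = 18.10 ✓; ∠MRB = 75.20° ✓; |RB| = 7.800 ✗.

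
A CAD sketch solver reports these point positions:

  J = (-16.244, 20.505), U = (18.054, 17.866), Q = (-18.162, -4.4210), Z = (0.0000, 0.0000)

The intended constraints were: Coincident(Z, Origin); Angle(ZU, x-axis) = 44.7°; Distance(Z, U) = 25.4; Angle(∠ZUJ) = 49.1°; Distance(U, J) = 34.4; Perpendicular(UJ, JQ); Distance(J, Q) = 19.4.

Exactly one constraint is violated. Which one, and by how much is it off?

Distance(J, Q) = 19.4 — off by 5.60.

Z = (0.00, 0.00) ✓; ZU at 44.70° ✓; |ZU| = 25.40 ✓; ∠ZUJ = 49.10° ✓; |UJ| = 34.40 ✓; ∠(UJ, JQ) = 90.00° ✓; |JQ| = 25.00 ✗.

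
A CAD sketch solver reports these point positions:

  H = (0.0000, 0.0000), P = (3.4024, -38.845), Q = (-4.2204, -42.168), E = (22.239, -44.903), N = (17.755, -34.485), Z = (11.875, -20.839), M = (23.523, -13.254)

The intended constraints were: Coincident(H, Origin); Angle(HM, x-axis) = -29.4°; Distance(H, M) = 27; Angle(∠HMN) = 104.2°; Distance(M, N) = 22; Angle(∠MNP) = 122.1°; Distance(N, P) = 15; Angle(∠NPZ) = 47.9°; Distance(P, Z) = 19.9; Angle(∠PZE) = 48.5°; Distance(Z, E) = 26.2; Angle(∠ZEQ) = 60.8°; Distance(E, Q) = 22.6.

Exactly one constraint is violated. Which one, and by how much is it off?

Distance(E, Q) = 22.6 — off by 4.00.

H = (0.00, 0.00) ✓; HM at -29.40° ✓; |HM| = 27.00 ✓; ∠HMN = 104.2° ✓; |MN| = 22.00 ✓; ∠MNP = 122.1° ✓; |NP| = 15.00 ✓; ∠NPZ = 47.90° ✓; |PZ| = 19.90 ✓; ∠PZE = 48.50° ✓; |ZE| = 26.20 ✓; ∠ZEQ = 60.80° ✓; |EQ| = 26.60 ✗.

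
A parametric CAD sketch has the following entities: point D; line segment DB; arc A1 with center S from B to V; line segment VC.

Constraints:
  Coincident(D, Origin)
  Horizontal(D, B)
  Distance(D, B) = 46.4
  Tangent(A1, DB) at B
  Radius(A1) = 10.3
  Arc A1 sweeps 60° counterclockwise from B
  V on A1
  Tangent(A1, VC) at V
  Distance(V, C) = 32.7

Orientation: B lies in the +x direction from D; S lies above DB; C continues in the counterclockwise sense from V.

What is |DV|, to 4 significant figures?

55.56

Since A1 is tangent to DB there, SB ⟂ DB, so S = B + (0, 10.3) = (46.40, 10.30). On A1, B sits at bearing -90° from S; a 60° counterclockwise sweep puts V at bearing -30°, so V = S + 10.3·(cos -30°, sin -30°) = (55.32, 5.150). Then |DV| = |V − D| = 55.56.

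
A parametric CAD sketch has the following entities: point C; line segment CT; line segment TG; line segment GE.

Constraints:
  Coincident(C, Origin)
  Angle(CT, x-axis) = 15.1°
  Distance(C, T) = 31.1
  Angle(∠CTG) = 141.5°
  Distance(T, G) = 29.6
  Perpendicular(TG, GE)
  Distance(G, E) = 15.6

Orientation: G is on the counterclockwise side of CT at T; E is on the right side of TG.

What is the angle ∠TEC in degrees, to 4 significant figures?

5.159°

∠CTG = 141.5°, so TG runs at 15.1° + (180° − 141.5°) = 53.60° from the x-axis; with |TG| = 29.6, G = T + 29.6·(cos 53.60°, sin 53.60°) = (47.59, 31.93). The perpendicularity gives GE at right angles to TG; with |GE| = 15.6 on the right of TG, E = G + 15.6·(0.8049, -0.5934) = (60.15, 22.67). Then cos ∠TEC = ET·EC / (|ET||EC|), giving 5.159°.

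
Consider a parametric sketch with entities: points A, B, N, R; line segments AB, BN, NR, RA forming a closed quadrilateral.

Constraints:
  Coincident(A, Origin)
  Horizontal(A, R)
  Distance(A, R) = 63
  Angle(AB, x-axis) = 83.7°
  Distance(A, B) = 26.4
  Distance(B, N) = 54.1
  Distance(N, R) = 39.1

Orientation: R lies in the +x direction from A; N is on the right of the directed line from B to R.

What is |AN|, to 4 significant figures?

36.29

Checks: |BN| = 54.10 ✓; |NR| = 39.10 ✓.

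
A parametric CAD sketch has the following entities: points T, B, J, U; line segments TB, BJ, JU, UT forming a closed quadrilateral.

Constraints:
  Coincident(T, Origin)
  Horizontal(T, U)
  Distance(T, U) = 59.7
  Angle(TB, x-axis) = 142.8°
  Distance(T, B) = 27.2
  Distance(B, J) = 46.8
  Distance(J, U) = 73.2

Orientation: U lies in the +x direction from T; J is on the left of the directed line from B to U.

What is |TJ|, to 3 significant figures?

52.9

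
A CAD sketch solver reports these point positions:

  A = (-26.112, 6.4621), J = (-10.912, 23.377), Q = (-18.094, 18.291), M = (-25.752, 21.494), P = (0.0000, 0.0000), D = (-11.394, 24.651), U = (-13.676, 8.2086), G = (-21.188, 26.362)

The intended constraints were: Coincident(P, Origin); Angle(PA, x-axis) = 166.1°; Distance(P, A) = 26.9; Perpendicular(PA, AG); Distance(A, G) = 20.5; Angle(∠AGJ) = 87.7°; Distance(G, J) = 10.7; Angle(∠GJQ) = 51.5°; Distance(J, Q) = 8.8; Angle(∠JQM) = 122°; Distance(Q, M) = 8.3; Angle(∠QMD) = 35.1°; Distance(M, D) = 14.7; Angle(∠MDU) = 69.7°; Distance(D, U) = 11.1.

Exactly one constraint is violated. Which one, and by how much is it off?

Distance(D, U) = 11.1 — off by 5.50.

P = (0.00, 0.00) ✓; PA at 166.1° ✓; |PA| = 26.90 ✓; ∠(PA, AG) = 90.00° ✓; |AG| = 20.50 ✓; ∠AGJ = 87.70° ✓; |GJ| = 10.70 ✓; ∠GJQ = 51.50° ✓; |JQ| = 8.800 ✓; ∠JQM = 122.0° ✓; |QM| = 8.301 ✓; ∠QMD = 35.10° ✓; |MD| = 14.70 ✓; ∠MDU = 69.70° ✓; |DU| = 16.60 ✗.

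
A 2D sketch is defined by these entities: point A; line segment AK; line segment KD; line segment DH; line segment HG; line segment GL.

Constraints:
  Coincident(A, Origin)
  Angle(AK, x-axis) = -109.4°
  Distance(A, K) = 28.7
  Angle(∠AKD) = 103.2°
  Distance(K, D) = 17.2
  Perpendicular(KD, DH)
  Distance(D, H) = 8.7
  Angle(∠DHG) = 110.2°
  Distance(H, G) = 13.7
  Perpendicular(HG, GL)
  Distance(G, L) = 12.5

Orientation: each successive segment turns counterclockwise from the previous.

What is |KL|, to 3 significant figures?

1.70

∠DHG = 110.2° gives HG at 127° from the x-axis; with |HG| = 13.7, G = (1.36, -18.1). The perpendicularity gives GL at right angles to HG, so GL runs at -143°; with |GL| = 12.5, L = (-8.60, -25.7). Then |KL| = |L − K| = 1.70.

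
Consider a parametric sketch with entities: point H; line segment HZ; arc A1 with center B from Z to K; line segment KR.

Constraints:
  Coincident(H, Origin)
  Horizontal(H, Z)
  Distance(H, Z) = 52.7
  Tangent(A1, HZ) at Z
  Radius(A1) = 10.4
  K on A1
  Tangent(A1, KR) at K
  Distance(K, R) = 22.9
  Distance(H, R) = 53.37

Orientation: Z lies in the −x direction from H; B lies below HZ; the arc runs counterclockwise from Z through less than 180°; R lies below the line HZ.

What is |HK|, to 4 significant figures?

62.17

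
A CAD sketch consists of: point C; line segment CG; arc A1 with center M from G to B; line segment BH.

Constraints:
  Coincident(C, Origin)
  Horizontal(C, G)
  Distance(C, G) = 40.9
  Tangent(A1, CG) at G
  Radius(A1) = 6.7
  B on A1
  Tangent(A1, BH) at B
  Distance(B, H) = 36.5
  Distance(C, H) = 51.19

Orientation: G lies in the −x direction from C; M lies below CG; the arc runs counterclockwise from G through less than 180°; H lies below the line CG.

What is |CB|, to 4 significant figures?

47.82

Checks: C.y = 0.00, G.y = 0.00 ✓; |MB| = 6.700 ✓; ∠(MB, BH) = 90.00° ✓; |BH| = 36.50 ✓; |CH| = 51.19 ✓.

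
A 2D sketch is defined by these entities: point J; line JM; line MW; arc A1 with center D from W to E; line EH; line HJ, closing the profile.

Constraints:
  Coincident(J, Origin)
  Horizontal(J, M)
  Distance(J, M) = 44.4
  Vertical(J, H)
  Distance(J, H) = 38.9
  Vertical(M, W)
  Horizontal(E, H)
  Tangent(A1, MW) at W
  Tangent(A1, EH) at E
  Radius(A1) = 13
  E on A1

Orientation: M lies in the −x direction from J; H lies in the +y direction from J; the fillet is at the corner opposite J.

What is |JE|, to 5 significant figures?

49.992

The virtual corner opposite J is at (-44.400, 38.900). A1 meets MW tangentially, so DW is at right angles to MW and A1 meets EH tangentially, so DE is at right angles to EH, with radius 13.0, so the center D sits 13.0 in from both sides at D = (-31.400, 25.900). That places the tangent points at W = (-44.400, 25.900) on MW and E = (-31.400, 38.900) on EH. Then |JE| = |E − J| = 49.992.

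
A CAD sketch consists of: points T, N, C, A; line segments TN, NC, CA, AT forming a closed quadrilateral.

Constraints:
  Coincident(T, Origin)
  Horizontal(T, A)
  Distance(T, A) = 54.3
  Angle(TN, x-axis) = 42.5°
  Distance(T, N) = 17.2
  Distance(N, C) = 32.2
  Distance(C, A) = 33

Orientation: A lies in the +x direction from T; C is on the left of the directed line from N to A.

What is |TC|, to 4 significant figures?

49.27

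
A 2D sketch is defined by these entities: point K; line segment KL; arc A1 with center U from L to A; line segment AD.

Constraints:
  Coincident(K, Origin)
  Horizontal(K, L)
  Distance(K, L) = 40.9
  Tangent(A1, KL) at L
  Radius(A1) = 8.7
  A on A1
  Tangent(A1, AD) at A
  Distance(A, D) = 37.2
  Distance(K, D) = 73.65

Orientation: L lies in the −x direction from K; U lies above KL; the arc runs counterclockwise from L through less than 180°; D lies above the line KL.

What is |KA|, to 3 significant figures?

37.8

Checks: |KL| = 40.90 ✓; ∠(UL, LK) = 90.00° ✓; |UL| = 8.700 ✓; |UA| = 8.700 ✓; ∠(UA, AD) = 90.00° ✓; |AD| = 37.20 ✓; |KD| = 73.65 ✓.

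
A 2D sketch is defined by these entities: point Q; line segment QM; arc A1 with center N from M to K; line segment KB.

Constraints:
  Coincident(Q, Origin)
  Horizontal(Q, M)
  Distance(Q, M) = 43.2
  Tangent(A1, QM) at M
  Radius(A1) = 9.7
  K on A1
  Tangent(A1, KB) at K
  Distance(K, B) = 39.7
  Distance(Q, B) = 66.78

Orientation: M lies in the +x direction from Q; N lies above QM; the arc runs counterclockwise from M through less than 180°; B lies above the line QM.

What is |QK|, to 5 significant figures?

53.975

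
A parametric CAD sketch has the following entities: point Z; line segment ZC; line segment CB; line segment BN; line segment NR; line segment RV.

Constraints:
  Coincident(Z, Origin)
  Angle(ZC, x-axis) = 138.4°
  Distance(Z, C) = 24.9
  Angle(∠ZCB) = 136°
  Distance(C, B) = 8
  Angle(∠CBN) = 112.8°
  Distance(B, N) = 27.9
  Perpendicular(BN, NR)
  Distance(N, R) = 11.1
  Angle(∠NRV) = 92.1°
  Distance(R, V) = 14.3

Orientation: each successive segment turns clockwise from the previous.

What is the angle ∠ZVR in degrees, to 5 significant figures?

114.21°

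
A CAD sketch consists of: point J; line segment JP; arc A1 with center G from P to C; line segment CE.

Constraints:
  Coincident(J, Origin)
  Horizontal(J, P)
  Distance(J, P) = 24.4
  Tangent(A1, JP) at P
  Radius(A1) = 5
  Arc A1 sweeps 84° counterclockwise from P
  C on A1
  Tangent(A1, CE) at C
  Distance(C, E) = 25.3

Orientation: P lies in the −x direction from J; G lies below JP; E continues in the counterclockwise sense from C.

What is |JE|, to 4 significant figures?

43.63

J is at the origin; J and P share the same y with |JP| = 24.4 and P on the −x side, so P = (-24.40, 0.000). The tangent condition forces GP to be normal to JP, so G = P + (0, -5) = (-24.40, -5.000). On A1, P sits at bearing 90° from G; an 84° counterclockwise sweep puts C at bearing 174°, so C = G + 5.0·(cos 174°, sin 174°) = (-29.37, -4.477). A1 meets CE tangentially, so GC is at right angles to CE, so CE runs along (−sin 174°, cos 174°); with |CE| = 25.3, E = (-32.02, -29.64). Then |JE| = |E − J| = 43.63.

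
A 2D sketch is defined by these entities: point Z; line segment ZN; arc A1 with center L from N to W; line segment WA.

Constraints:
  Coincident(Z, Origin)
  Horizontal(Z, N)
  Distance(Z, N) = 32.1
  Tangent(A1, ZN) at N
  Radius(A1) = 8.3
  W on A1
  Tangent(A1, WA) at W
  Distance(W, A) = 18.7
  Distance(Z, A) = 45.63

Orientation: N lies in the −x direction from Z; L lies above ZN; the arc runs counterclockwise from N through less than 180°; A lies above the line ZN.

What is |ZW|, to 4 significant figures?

28.35

Checks: ∠(LN, NZ) = 90.00° ✓; |LN| = 8.300 ✓; |LW| = 8.300 ✓; ∠(LW, WA) = 90.00° ✓; |WA| = 18.70 ✓; |ZA| = 45.63 ✓.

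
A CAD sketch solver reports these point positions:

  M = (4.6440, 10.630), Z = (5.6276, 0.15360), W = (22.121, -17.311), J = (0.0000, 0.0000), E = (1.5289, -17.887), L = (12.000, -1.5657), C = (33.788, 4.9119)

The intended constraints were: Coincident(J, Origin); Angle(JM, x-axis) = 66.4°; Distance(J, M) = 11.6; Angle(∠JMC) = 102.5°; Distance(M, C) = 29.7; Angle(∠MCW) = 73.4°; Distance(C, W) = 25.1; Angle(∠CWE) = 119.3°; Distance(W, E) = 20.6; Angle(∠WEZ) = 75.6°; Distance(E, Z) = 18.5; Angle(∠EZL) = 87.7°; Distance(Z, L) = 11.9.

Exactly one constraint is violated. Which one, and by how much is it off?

Distance(Z, L) = 11.9 — off by 5.30.

J = (0.00, 0.00) ✓; JM at 66.40° ✓; |JM| = 11.60 ✓; ∠JMC = 102.5° ✓; |MC| = 29.70 ✓; ∠MCW = 73.40° ✓; |CW| = 25.10 ✓; ∠CWE = 119.3° ✓; |WE| = 20.60 ✓; ∠WEZ = 75.60° ✓; |EZ| = 18.50 ✓; ∠EZL = 87.70° ✓; |ZL| = 6.600 ✗.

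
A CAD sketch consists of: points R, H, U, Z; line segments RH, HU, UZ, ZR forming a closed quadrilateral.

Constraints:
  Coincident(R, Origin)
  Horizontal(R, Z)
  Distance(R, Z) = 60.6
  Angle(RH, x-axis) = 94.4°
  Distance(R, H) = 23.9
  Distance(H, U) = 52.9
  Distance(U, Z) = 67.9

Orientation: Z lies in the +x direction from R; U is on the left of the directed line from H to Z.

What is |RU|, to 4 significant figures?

71.30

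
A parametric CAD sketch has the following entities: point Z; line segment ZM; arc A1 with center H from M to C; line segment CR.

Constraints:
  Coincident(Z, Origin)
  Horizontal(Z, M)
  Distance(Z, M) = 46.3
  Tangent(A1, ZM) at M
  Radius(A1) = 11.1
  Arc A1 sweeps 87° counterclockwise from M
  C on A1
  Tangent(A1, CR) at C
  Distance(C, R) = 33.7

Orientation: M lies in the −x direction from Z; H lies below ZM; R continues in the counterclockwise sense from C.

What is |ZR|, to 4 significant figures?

73.82

Z is at the origin; ZM is horizontal with |ZM| = 46.3 and M on the −x side, so M = (-46.30, 0.000). A1 meets ZM tangentially, so HM is at right angles to ZM, so H = M + (0, -11.1) = (-46.30, -11.10). On A1, M sits at bearing 90° from H; an 87° counterclockwise sweep puts C at bearing 177°, so C = H + 11.1·(cos 177°, sin 177°) = (-57.38, -10.52). The tangent condition forces HC to be normal to CR, so CR runs along (−sin 177°, cos 177°); with |CR| = 33.7, R = (-59.15, -44.17). Then |ZR| = |R − Z| = 73.82.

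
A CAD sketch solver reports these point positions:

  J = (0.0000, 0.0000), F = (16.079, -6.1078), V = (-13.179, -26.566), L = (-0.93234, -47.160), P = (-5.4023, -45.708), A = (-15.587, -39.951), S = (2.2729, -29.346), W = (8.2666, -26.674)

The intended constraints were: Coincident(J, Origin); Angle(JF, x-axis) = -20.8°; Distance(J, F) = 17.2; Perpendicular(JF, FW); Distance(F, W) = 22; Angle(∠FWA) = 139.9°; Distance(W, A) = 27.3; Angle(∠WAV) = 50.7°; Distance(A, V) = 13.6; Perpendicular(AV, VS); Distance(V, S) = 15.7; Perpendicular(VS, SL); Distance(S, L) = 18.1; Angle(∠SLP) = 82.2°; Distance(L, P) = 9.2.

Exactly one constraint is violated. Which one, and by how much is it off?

Distance(L, P) = 9.2 — off by 4.50.

J = (0.00, 0.00) ✓; JF at -20.80° ✓; |JF| = 17.20 ✓; ∠(JF, FW) = 90.00° ✓; |FW| = 22.00 ✓; ∠FWA = 139.9° ✓; |WA| = 27.30 ✓; ∠WAV = 50.70° ✓; |AV| = 13.60 ✓; ∠(AV, VS) = 90.00° ✓; |VS| = 15.70 ✓; ∠(VS, SL) = 90.00° ✓; |SL| = 18.10 ✓; ∠SLP = 82.20° ✓; |LP| = 4.700 ✗.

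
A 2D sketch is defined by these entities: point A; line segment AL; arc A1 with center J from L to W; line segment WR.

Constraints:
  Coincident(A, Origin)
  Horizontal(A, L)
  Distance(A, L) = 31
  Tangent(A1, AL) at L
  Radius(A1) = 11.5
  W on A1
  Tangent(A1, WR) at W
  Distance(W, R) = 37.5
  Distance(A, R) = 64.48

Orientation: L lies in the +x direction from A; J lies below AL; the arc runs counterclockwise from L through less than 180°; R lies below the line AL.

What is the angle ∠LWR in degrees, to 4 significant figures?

118.6°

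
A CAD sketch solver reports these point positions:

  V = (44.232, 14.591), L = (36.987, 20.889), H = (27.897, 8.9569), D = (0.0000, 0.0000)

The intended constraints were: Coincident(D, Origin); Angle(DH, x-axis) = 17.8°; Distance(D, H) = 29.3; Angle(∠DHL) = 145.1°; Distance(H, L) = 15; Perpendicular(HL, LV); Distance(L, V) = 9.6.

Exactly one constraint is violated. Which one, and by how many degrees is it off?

Perpendicular(HL, LV) — off by 3.70°.

D = (0.00, 0.00) ✓; DH at 17.80° ✓; |DH| = 29.30 ✓; ∠DHL = 145.1° ✓; |HL| = 15.00 ✓; ∠(HL, LV) = 93.70° ✗; |LV| = 9.600 ✓.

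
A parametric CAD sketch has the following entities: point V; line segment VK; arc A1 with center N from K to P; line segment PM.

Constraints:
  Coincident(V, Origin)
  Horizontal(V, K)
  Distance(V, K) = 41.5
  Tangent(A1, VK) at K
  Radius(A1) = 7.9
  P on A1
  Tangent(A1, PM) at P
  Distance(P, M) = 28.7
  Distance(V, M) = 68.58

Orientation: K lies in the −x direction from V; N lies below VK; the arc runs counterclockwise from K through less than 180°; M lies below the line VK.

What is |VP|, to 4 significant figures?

48.68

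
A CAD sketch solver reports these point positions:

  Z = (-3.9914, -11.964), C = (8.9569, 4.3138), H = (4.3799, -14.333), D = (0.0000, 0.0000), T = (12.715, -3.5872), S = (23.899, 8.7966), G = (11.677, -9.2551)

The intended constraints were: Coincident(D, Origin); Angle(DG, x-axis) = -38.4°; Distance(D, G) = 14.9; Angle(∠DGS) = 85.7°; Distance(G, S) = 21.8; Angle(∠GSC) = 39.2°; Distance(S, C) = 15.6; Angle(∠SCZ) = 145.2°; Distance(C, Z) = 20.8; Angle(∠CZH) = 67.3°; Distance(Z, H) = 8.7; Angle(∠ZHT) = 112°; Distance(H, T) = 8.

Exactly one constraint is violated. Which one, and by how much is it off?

Distance(H, T) = 8 — off by 5.60.

D = (0.00, 0.00) ✓; DG at -38.40° ✓; |DG| = 14.90 ✓; ∠DGS = 85.70° ✓; |GS| = 21.80 ✓; ∠GSC = 39.20° ✓; |SC| = 15.60 ✓; ∠SCZ = 145.2° ✓; |CZ| = 20.80 ✓; ∠CZH = 67.30° ✓; |ZH| = 8.700 ✓; ∠ZHT = 112.0° ✓; |HT| = 13.60 ✗.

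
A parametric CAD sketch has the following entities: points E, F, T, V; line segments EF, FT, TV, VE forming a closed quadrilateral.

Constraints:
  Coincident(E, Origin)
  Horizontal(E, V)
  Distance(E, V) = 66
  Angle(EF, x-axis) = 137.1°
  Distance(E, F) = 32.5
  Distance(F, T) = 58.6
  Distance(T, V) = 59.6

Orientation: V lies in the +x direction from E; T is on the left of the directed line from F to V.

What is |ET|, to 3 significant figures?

55.3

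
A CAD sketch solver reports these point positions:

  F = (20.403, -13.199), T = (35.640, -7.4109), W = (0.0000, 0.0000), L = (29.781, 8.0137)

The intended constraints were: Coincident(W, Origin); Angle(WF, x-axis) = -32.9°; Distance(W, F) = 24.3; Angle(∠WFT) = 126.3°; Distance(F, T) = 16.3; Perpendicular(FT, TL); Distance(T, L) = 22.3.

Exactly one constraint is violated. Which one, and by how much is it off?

Distance(T, L) = 22.3 — off by 5.80.

W = (0.00, 0.00) ✓; WF at -32.90° ✓; |WF| = 24.30 ✓; ∠WFT = 126.3° ✓; |FT| = 16.30 ✓; ∠(FT, TL) = 90.00° ✓; |TL| = 16.50 ✗.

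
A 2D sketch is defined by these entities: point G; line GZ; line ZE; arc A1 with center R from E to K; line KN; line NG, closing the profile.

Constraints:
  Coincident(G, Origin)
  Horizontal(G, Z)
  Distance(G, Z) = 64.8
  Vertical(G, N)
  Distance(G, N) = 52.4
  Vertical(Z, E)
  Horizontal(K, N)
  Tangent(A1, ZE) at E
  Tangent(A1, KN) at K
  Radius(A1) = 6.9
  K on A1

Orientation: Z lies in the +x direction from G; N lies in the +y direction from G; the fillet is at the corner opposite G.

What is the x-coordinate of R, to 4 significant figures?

57.90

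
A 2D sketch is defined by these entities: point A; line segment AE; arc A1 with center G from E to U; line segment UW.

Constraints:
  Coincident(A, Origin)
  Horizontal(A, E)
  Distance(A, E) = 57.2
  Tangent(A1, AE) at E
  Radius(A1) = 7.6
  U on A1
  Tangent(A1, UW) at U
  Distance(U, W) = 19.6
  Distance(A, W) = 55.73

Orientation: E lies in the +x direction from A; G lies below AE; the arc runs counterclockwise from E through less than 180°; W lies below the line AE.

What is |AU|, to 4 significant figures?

50.14

Checks: |GU| = 7.600 ✓; ∠(GU, UW) = 90.00° ✓; |UW| = 19.60 ✓; |AW| = 55.73 ✓.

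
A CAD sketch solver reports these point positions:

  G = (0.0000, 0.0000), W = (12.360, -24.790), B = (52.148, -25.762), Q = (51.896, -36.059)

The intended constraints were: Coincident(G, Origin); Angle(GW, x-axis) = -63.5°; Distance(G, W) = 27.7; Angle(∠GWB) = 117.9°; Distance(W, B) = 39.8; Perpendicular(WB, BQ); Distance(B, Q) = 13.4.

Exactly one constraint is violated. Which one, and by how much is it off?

Distance(B, Q) = 13.4 — off by 3.10.

G = (0.00, 0.00) ✓; GW at -63.50° ✓; |GW| = 27.70 ✓; ∠GWB = 117.9° ✓; |WB| = 39.80 ✓; ∠(WB, BQ) = 90.00° ✓; |BQ| = 10.30 ✗.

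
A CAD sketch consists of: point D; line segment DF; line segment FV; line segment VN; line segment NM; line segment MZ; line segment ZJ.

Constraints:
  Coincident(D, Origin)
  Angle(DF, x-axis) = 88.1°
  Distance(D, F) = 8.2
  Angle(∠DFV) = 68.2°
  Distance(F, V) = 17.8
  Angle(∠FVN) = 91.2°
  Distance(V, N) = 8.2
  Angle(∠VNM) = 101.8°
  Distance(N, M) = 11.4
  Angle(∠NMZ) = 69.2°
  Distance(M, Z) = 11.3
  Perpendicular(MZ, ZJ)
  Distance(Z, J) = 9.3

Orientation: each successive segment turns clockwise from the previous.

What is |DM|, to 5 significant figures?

4.9496

∠FVN = 91.2° gives VN at -112.50° from the x-axis; with |VN| = 8.2, N = (13.433, -6.5350). ∠VNM = 101.8° gives NM at 169.30° from the x-axis; with |NM| = 11.4, M = (2.2309, -4.4184). Then |DM| = |M − D| = 4.9496.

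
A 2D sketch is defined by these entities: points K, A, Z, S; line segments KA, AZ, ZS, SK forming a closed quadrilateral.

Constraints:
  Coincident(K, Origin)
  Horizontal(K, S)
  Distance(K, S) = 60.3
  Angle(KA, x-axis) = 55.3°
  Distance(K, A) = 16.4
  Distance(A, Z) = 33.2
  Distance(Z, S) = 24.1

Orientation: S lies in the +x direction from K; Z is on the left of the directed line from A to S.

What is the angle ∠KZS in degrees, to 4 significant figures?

117.0°

Checks: |AZ| = 33.20 ✓; |ZS| = 24.10 ✓.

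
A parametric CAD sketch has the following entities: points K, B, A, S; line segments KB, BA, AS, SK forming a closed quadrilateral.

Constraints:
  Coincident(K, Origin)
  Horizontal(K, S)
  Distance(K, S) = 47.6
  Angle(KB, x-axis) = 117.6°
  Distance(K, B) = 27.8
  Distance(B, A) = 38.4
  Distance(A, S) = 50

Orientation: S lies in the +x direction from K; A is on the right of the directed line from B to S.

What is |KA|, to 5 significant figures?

11.910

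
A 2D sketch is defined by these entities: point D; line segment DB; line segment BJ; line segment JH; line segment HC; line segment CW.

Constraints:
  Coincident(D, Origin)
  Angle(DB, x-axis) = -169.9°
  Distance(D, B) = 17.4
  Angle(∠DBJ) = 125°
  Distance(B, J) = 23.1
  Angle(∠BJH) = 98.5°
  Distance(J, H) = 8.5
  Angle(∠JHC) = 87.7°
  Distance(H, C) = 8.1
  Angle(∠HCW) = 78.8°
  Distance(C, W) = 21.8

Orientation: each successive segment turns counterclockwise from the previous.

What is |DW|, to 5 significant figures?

38.815

D is at the origin; DB runs at -169.9° with length 17.4, so B = (-17.130, -3.0514). ∠DBJ = 125.0° gives BJ at -114.90° from the x-axis; with |BJ| = 23.1, J = (-26.856, -24.004). ∠BJH = 98.5° gives JH at -33.400° from the x-axis; with |JH| = 8.5, H = (-19.760, -28.683). ∠JHC = 87.7° gives HC at 58.900° from the x-axis; with |HC| = 8.1, C = (-15.576, -21.747). ∠HCW = 78.8° gives CW at 160.10° from the x-axis; with |CW| = 21.8, W = (-36.074, -14.327). Then |DW| = |W − D| = 38.815.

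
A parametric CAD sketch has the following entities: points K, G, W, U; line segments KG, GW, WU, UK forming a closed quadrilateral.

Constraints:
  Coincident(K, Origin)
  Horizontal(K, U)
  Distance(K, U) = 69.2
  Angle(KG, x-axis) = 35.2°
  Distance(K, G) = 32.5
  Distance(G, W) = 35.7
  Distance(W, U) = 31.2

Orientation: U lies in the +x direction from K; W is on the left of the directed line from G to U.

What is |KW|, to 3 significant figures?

67.5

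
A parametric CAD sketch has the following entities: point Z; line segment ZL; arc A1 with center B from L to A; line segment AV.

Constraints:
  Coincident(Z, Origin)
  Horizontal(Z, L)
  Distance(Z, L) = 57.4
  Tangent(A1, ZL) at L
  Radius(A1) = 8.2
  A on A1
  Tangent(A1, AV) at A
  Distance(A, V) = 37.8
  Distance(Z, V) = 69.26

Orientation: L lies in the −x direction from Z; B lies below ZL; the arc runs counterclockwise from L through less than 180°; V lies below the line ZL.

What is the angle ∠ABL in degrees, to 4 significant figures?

111.2°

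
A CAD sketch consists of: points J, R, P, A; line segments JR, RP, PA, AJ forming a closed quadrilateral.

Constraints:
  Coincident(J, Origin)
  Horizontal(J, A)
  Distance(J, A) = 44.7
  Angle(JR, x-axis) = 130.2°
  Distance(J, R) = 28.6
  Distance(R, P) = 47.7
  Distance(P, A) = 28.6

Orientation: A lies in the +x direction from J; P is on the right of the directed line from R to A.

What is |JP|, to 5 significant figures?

19.963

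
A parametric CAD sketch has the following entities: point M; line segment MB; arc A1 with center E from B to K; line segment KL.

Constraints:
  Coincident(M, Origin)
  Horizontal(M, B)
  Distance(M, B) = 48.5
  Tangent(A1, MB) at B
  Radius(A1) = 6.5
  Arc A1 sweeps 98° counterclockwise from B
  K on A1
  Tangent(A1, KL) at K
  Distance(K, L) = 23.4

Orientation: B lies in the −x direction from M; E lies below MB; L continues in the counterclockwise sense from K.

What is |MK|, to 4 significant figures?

55.43

M is at the origin; M and B share the same y with |MB| = 48.5 and B on the −x side, so B = (-48.50, 0.000). Tangency of A1 to MB means the radius EB is perpendicular to MB, so E = B + (0, -6.5) = (-48.50, -6.500). On A1, B sits at bearing 90° from E; a 98° counterclockwise sweep puts K at bearing 188°, so K = E + 6.5·(cos 188°, sin 188°) = (-54.94, -7.405). Then |MK| = |K − M| = 55.43.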